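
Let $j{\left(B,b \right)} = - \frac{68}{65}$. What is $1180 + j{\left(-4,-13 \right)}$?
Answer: $\frac{76632}{65} \approx 1179.0$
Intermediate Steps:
$j{\left(B,b \right)} = - \frac{68}{65}$ ($j{\left(B,b \right)} = \left(-68\right) \frac{1}{65} = - \frac{68}{65}$)
$1180 + j{\left(-4,-13 \right)} = 1180 - \frac{68}{65} = \frac{76632}{65}$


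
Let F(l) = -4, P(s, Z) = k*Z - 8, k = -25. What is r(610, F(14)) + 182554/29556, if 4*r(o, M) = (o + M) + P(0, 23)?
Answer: 352501/29556 ≈ 11.927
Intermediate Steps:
P(s, Z) = -8 - 25*Z (P(s, Z) = -25*Z - 8 = -8 - 25*Z)
r(o, M) = -583/4 + M/4 + o/4 (r(o, M) = ((o + M) + (-8 - 25*23))/4 = ((M + o) + (-8 - 575))/4 = ((M + o) - 583)/4 = (-583 + M + o)/4 = -583/4 + M/4 + o/4)
r(610, F(14)) + 182554/29556 = (-583/4 + (¼)*(-4) + (¼)*610) + 182554/29556 = (-583/4 - 1 + 305/2) + 182554*(1/29556) = 23/4 + 91277/14778 = 352501/29556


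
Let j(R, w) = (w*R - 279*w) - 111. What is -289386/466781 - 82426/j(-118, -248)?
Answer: -66934556876/45905577445 ≈ -1.4581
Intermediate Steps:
j(R, w) = -111 - 279*w + R*w (j(R, w) = (R*w - 279*w) - 111 = (-279*w + R*w) - 111 = -111 - 279*w + R*w)
-289386/466781 - 82426/j(-118, -248) = -289386/466781 - 82426/(-111 - 279*(-248) - 118*(-248)) = -289386*1/466781 - 82426/(-111 + 69192 + 29264) = -289386/466781 - 82426/98345 = -66934556876/45905577445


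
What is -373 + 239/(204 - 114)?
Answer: -33331/90 ≈ -370.34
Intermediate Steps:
-373 + 239/(204 - 114) = -373 + 239/90 = -33331/90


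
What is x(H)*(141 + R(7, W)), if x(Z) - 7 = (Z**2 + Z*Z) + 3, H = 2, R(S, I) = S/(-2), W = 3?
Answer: 2475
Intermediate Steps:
R(S, I) = -S/2 (R(S, I) = S*(-1/2) = -S/2)
x(Z) = 10 + 2*Z**2 (x(Z) = 7 + ((Z**2 + Z*Z) + 3) = 7 + ((Z**2 + Z**2) + 3) = 7 + (2*Z**2 + 3) = 7 + (3 + 2*Z**2) = 10 + 2*Z**2)
x(H)*(141 + R(7, W)) = (10 + 2*2**2)*(141 - 1/2*7) = (10 + 2*4)*(141 - 7/2) = (10 + 8)*(275/2) = 18*(275/2) = 2475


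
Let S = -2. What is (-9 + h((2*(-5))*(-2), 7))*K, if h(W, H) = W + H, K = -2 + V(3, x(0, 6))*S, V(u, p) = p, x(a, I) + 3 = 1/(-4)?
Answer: 81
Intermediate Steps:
x(a, I) = -13/4 (x(a, I) = -3 + 1/(-4) = -3 - ¼ = -13/4)
K = 9/2 (K = -2 - 13/4*(-2) = -2 + 13/2 = 9/2 ≈ 4.5000)
h(W, H) = H + W
(-9 + h((2*(-5))*(-2), 7))*K = (-9 + (7 + (2*(-5))*(-2)))*(9/2) = (-9 + (7 - 10*(-2)))*(9/2) = (-9 + (7 + 20))*(9/2) = (-9 + 27)*(9/2) = 18*(9/2) = 81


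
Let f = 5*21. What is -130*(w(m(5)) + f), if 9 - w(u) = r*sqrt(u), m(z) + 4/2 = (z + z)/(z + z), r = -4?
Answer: -14820 - 520*I ≈ -14820.0 - 520.0*I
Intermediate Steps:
m(z) = -1 (m(z) = -2 + (z + z)/(z + z) = -2 + (2*z)/((2*z)) = -2 + (2*z)*(1/(2*z)) = -2 + 1 = -1)
w(u) = 9 + 4*sqrt(u) (w(u) = 9 - (-4)*sqrt(u) = 9 + 4*sqrt(u))
f = 105
-130*(w(m(5)) + f) = -130*((9 + 4*sqrt(-1)) + 105) = -130*((9 + 4*I) + 105) = -130*(114 + 4*I) = -14820 - 520*I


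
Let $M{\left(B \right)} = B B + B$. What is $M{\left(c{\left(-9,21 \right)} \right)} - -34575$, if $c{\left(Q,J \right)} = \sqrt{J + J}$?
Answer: $34617 + \sqrt{42} \approx 34624.0$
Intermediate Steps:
$c{\left(Q,J \right)} = \sqrt{2} \sqrt{J}$ ($c{\left(Q,J \right)} = \sqrt{2 J} = \sqrt{2} \sqrt{J}$)
$M{\left(B \right)} = B + B^{2}$ ($M{\left(B \right)} = B^{2} + B = B + B^{2}$)
$M{\left(c{\left(-9,21 \right)} \right)} - -34575 = \sqrt{2} \sqrt{21} \left(1 + \sqrt{2} \sqrt{21}\right) - -34575 = \sqrt{42} \left(1 + \sqrt{42}\right) + 34575 = 34575 + \sqrt{42} \left(1 + \sqrt{42}\right)$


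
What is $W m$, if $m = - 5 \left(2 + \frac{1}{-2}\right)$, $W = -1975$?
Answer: $\frac{29625}{2} \approx 14813.0$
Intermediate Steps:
$m = - \frac{15}{2}$ ($m = - 5 \left(2 - \frac{1}{2}\right) = \left(-5\right) \frac{3}{2} = - \frac{15}{2} \approx -7.5$)
$W m = \left(-1975\right) \left(- \frac{15}{2}\right) = \frac{29625}{2}$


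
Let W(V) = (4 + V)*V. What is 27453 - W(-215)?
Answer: -17912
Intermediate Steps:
W(V) = V*(4 + V)
27453 - W(-215) = 27453 - (-215)*(4 - 215) = 27453 - (-215)*(-211) = 27453 - 1*45365 = 27453 - 45365 = -17912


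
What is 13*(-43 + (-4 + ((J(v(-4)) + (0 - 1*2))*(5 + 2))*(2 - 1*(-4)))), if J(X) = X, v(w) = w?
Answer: -3887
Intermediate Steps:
13*(-43 + (-4 + ((J(v(-4)) + (0 - 1*2))*(5 + 2))*(2 - 1*(-4)))) = 13*(-43 + (-4 + ((-4 + (0 - 1*2))*(5 + 2))*(2 - 1*(-4)))) = 13*(-43 + (-4 + ((-4 + (0 - 2))*7)*(2 + 4))) = 13*(-43 + (-4 + ((-4 - 2)*7)*6)) = 13*(-43 + (-4 - 6*7*6)) = 13*(-43 + (-4 - 42*6)) = 13*(-43 + (-4 - 252)) = 13*(-43 - 256) = 13*(-299) = -3887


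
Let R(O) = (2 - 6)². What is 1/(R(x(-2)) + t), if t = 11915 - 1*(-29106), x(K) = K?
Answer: 1/41037 ≈ 2.4368e-5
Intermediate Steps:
R(O) = 16 (R(O) = (-4)² = 16)
t = 41021 (t = 11915 + 29106 = 41021)
1/(R(x(-2)) + t) = 1/(16 + 41021) = 1/41037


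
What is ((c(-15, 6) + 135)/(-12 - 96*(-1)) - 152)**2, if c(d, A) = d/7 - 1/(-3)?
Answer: 70400539561/3111696 ≈ 22625.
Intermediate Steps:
c(d, A) = 1/3 + d/7 (c(d, A) = d*(1/7) - 1*(-1/3) = d/7 + 1/3 = 1/3 + d/7)
((c(-15, 6) + 135)/(-12 - 96*(-1)) - 152)**2 = (((1/3 + (1/7)*(-15)) + 135)/(-12 - 96*(-1)) - 152)**2 = (((1/3 - 15/7) + 135)/(-12 + 96) - 152)**2 = ((-38/21 + 135)/84 - 152)**2 = ((2797/21)*(1/84) - 152)**2 = (2797/1764 - 152)**2 = (-265331/1764)**2 = 70400539561/3111696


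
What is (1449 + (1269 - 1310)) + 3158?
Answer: 4566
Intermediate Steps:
(1449 + (1269 - 1310)) + 3158 = (1449 - 41) + 3158 = 1408 + 3158 = 4566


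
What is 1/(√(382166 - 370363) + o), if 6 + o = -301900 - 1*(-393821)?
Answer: 91915/8448355422 - √11803/8448355422 ≈ 1.0867e-5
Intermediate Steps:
o = 91915 (o = -6 + (-301900 - 1*(-393821)) = -6 + (-301900 + 393821) = -6 + 91921 = 91915)
1/(√(382166 - 370363) + o) = 1/(√(382166 - 370363) + 91915) = 1/(√11803 + 91915) = 1/(91915 + √11803)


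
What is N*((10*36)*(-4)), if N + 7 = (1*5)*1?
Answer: 2880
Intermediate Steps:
N = -2 (N = -7 + (1*5)*1 = -7 + 5*1 = -7 + 5 = -2)
N*((10*36)*(-4)) = -2*10*36*(-4) = -720*(-4) = -2*(-1440) = 2880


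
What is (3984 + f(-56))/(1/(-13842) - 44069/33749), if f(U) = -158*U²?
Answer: 229607891521632/610036847 ≈ 3.7638e+5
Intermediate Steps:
(3984 + f(-56))/(1/(-13842) - 44069/33749) = (3984 - 158*(-56)²)/(1/(-13842) - 44069/33749) = (3984 - 158*3136)/(-1/13842 - 44069*1/33749) = (3984 - 495488)/(-1/13842 - 44069/33749) = -491504/(-610036847/467153658) = -491504*(-467153658/610036847) = 229607891521632/610036847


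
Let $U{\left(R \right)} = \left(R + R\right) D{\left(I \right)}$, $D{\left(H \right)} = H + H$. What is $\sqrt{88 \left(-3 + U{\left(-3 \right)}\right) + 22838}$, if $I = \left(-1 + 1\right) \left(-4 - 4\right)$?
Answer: $\sqrt{22574} \approx 150.25$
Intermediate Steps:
$I = 0$ ($I = 0 \left(-8\right) = 0$)
$D{\left(H \right)} = 2 H$
$U{\left(R \right)} = 0$ ($U{\left(R \right)} = \left(R + R\right) 2 \cdot 0 = 2 R 0 = 0$)
$\sqrt{88 \left(-3 + U{\left(-3 \right)}\right) + 22838} = \sqrt{88 \left(-3 + 0\right) + 22838} = \sqrt{88 \left(-3\right) + 22838} = \sqrt{-264 + 22838} = \sqrt{22574}$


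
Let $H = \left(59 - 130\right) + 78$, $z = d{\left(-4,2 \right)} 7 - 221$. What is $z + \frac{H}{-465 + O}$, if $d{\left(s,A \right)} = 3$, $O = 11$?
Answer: $- \frac{90807}{454} \approx -200.02$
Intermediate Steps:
$z = -200$ ($z = 3 \cdot 7 - 221 = 21 - 221 = -200$)
$H = 7$ ($H = -71 + 78 = 7$)
$z + \frac{H}{-465 + O} = -200 + \frac{1}{-465 + 11} \cdot 7 = -200 + \frac{1}{-454} \cdot 7 = -200 - \frac{7}{454} = - \frac{90807}{454}$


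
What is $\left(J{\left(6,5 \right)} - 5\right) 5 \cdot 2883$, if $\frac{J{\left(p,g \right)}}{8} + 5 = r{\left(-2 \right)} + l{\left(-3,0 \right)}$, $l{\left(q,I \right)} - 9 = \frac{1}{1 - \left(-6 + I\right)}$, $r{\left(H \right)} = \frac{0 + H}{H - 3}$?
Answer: $\frac{3162651}{7} \approx 4.5181 \cdot 10^{5}$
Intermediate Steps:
$r{\left(H \right)} = \frac{H}{-3 + H}$
$l{\left(q,I \right)} = 9 + \frac{1}{7 - I}$ ($l{\left(q,I \right)} = 9 + \frac{1}{1 - \left(-6 + I\right)} = 9 + \frac{1}{7 - I}$)
$J{\left(p,g \right)} = \frac{1272}{35}$ ($J{\left(p,g \right)} = -40 + 8 \left(- \frac{2}{-3 - 2} + \frac{-64 + 9 \cdot 0}{-7 + 0}\right) = -40 + 8 \left(- \frac{2}{-5} + \frac{-64 + 0}{-7}\right) = -40 + 8 \left(\left(-2\right) \left(- \frac{1}{5}\right) - - \frac{64}{7}\right) = -40 + 8 \left(\frac{2}{5} + \frac{64}{7}\right) = -40 + 8 \cdot \frac{334}{35} = -40 + \frac{2672}{35} = \frac{1272}{35}$)
$\left(J{\left(6,5 \right)} - 5\right) 5 \cdot 2883 = \left(\frac{1272}{35} - 5\right) 5 \cdot 2883 = \frac{1097}{35} \cdot 5 \cdot 2883 = \frac{1097}{7} \cdot 2883 = \frac{3162651}{7}$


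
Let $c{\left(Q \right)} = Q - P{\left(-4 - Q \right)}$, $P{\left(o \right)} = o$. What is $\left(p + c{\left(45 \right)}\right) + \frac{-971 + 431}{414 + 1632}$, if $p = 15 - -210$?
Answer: $\frac{108689}{341} \approx 318.74$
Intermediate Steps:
$p = 225$ ($p = 15 + 210 = 225$)
$c{\left(Q \right)} = 4 + 2 Q$ ($c{\left(Q \right)} = Q - \left(-4 - Q\right) = Q + \left(4 + Q\right) = 4 + 2 Q$)
$\left(p + c{\left(45 \right)}\right) + \frac{-971 + 431}{414 + 1632} = \left(225 + \left(4 + 2 \cdot 45\right)\right) + \frac{-971 + 431}{414 + 1632} = \left(225 + \left(4 + 90\right)\right) - \frac{540}{2046} = \left(225 + 94\right) - \frac{90}{341} = 319 - \frac{90}{341} = \frac{108689}{341}$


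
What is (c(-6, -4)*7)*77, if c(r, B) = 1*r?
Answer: -3234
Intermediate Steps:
c(r, B) = r
(c(-6, -4)*7)*77 = -6*7*77 = -42*77 = -3234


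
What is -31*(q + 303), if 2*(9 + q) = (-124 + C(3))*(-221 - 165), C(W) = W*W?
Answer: -697159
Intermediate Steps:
C(W) = W**2
q = 22186 (q = -9 + ((-124 + 3**2)*(-221 - 165))/2 = -9 + ((-124 + 9)*(-386))/2 = -9 + (-115*(-386))/2 = -9 + (1/2)*44390 = -9 + 22195 = 22186)
-31*(q + 303) = -31*(22186 + 303) = -31*22489 = -697159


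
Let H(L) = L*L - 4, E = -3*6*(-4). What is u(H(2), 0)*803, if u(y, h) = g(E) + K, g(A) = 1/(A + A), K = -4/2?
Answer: -230461/144 ≈ -1600.4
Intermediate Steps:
K = -2 (K = -4*1/2 = -2)
E = 72 (E = -18*(-4) = 72)
g(A) = 1/(2*A)
H(L) = -4 + L**2 (H(L) = L**2 - 4 = -4 + L**2)
u(y, h) = -287/144 (u(y, h) = (1/2)/72 - 2 = (1/2)*(1/72) - 2 = 1/144 - 2 = -287/144)
u(H(2), 0)*803 = -287/144*803 = -230461/144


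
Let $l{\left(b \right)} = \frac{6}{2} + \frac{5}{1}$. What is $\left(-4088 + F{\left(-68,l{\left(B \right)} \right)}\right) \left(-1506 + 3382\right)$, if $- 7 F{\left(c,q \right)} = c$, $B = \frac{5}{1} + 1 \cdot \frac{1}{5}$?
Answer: $-7650864$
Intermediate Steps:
$B = \frac{26}{5}$ ($B = 5 \cdot 1 + 1 \cdot \frac{1}{5} = 5 + \frac{1}{5} = \frac{26}{5} \approx 5.2$)
$l{\left(b \right)} = 8$ ($l{\left(b \right)} = 6 \cdot \frac{1}{2} + 5 \cdot 1 = 3 + 5 = 8$)
$F{\left(c,q \right)} = - \frac{c}{7}$
$\left(-4088 + F{\left(-68,l{\left(B \right)} \right)}\right) \left(-1506 + 3382\right) = \left(-4088 - - \frac{68}{7}\right) \left(-1506 + 3382\right) = \left(-4088 + \frac{68}{7}\right) 1876 = \left(- \frac{28548}{7}\right) 1876 = -7650864$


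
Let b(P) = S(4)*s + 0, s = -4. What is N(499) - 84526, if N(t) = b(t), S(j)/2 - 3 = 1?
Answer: -84558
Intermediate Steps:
S(j) = 8 (S(j) = 6 + 2*1 = 6 + 2 = 8)
b(P) = -32 (b(P) = 8*(-4) + 0 = -32 + 0 = -32)
N(t) = -32
N(499) - 84526 = -32 - 84526 = -84558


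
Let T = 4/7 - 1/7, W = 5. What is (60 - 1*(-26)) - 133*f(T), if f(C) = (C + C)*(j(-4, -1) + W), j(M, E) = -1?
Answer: -370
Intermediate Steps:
T = 3/7 (T = 4*(⅐) - 1*⅐ = 4/7 - ⅐ = 3/7 ≈ 0.42857)
f(C) = 8*C (f(C) = (C + C)*(-1 + 5) = (2*C)*4 = 8*C)
(60 - 1*(-26)) - 133*f(T) = (60 - 1*(-26)) - 1064*3/7 = (60 + 26) - 133*24/7 = 86 - 456 = -370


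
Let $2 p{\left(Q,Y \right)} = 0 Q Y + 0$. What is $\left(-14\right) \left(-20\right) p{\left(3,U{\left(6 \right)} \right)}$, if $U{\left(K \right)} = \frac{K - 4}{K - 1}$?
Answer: $0$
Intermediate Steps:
$U{\left(K \right)} = \frac{-4 + K}{-1 + K}$
$p{\left(Q,Y \right)} = 0$ ($p{\left(Q,Y \right)} = \frac{0 Q Y + 0}{2} = \frac{0 Y + 0}{2} = \frac{0 + 0}{2} = \frac{1}{2} \cdot 0 = 0$)
$\left(-14\right) \left(-20\right) p{\left(3,U{\left(6 \right)} \right)} = \left(-14\right) \left(-20\right) 0 = 280 \cdot 0 = 0$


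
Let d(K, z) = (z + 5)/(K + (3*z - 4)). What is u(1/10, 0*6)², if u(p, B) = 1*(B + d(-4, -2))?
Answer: 9/196 ≈ 0.045918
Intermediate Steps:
d(K, z) = (5 + z)/(-4 + K + 3*z) (d(K, z) = (5 + z)/(K + (-4 + 3*z)) = (5 + z)/(-4 + K + 3*z))
u(p, B) = -3/14 + B (u(p, B) = 1*(B + (5 - 2)/(-4 - 4 + 3*(-2))) = 1*(B + 3/(-4 - 4 - 6)) = 1*(B + 3/(-14)) = 1*(B - 1/14*3) = 1*(B - 3/14) = 1*(-3/14 + B) = -3/14 + B)
u(1/10, 0*6)² = (-3/14 + 0*6)² = (-3/14 + 0)² = (-3/14)² = 9/196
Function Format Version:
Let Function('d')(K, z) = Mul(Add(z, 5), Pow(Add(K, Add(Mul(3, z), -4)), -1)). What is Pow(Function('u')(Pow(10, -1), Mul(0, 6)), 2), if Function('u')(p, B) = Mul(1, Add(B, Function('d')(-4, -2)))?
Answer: Rational(9, 196) ≈ 0.045918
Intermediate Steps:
Function('d')(K, z) = Mul(Pow(Add(-4, K, Mul(3, z)), -1), Add(5, z)) (Function('d')(K, z) = Mul(Add(5, z), Pow(Add(K, Add(-4, Mul(3, z))), -1)) = Mul(Add(5, z), Pow(Add(-4, K, Mul(3, z)), -1)) = Mul(Pow(Add(-4, K, Mul(3, z)), -1), Add(5, z)))
Function('u')(p, B) = Add(Rational(-3, 14), B) (Function('u')(p, B) = Mul(1, Add(B, Mul(Pow(Add(-4, -4, Mul(3, -2)), -1), Add(5, -2)))) = Mul(1, Add(B, Mul(Pow(Add(-4, -4, -6), -1), 3))) = Mul(1, Add(B, Mul(Pow(-14, -1), 3))) = Mul(1, Add(B, Mul(Rational(-1, 14), 3))) = Mul(1, Add(B, Rational(-3, 14))) = Mul(1, Add(Rational(-3, 14), B)) = Add(Rational(-3, 14), B))
Pow(Function('u')(Pow(10, -1), Mul(0, 6)), 2) = Pow(Add(Rational(-3, 14), Mul(0, 6)), 2) = Pow(Add(Rational(-3, 14), 0), 2) = Pow(Rational(-3, 14), 2) = Rational(9, 196)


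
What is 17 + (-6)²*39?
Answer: 1421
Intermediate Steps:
17 + (-6)²*39 = 17 + 36*39 = 17 + 1404 = 1421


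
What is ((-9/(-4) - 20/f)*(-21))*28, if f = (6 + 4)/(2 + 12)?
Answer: 15141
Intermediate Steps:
f = 5/7 (f = 10/14 = 10*(1/14) = 5/7 ≈ 0.71429)
((-9/(-4) - 20/f)*(-21))*28 = ((-9/(-4) - 20/5/7)*(-21))*28 = ((-9*(-1/4) - 20*7/5)*(-21))*28 = ((9/4 - 28)*(-21))*28 = -103/4*(-21)*28 = (2163/4)*28 = 15141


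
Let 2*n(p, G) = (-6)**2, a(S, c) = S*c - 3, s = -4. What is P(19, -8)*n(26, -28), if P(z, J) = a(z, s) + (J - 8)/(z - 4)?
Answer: -7206/5 ≈ -1441.2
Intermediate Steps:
a(S, c) = -3 + S*c
P(z, J) = -3 - 4*z + (-8 + J)/(-4 + z) (P(z, J) = (-3 + z*(-4)) + (J - 8)/(z - 4) = (-3 - 4*z) + (-8 + J)/(-4 + z) = -3 - 4*z + (-8 + J)/(-4 + z))
n(p, G) = 18 (n(p, G) = (1/2)*(-6)**2 = (1/2)*36 = 18)
P(19, -8)*n(26, -28) = ((4 - 8 - 4*19**2 + 13*19)/(-4 + 19))*18 = ((4 - 8 - 4*361 + 247)/15)*18 = ((4 - 8 - 1444 + 247)/15)*18 = ((1/15)*(-1201))*18 = -1201/15*18 = -7206/5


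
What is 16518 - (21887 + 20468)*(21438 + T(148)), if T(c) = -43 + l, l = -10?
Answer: -905745157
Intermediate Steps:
T(c) = -53 (T(c) = -43 - 10 = -53)
16518 - (21887 + 20468)*(21438 + T(148)) = 16518 - (21887 + 20468)*(21438 - 53) = 16518 - 42355*21385 = 16518 - 1*905761675 = 16518 - 905761675 = -905745157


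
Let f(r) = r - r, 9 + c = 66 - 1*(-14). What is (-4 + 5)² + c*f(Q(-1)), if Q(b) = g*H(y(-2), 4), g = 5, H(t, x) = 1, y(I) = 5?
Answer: 1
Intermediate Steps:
c = 71 (c = -9 + (66 - 1*(-14)) = -9 + (66 + 14) = -9 + 80 = 71)
Q(b) = 5 (Q(b) = 5*1 = 5)
f(r) = 0
(-4 + 5)² + c*f(Q(-1)) = (-4 + 5)² + 71*0 = 1² + 0 = 1 + 0 = 1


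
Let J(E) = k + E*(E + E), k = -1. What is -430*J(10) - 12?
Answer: -85582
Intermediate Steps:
J(E) = -1 + 2*E² (J(E) = -1 + E*(E + E) = -1 + E*(2*E) = -1 + 2*E²)
-430*J(10) - 12 = -430*(-1 + 2*10²) - 12 = -430*(-1 + 2*100) - 12 = -430*(-1 + 200) - 12 = -430*199 - 12 = -85570 - 12 = -85582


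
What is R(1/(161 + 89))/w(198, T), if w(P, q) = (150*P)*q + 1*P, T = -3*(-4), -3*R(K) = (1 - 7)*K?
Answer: 1/44574750 ≈ 2.2434e-8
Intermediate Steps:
R(K) = 2*K (R(K) = -(1 - 7)*K/3 = -(-2)*K = 2*K)
T = 12
w(P, q) = P + 150*P*q (w(P, q) = 150*P*q + P = P + 150*P*q)
R(1/(161 + 89))/w(198, T) = (2/(161 + 89))/((198*(1 + 150*12))) = (2/250)/((198*(1 + 1800))) = (2*(1/250))/((198*1801)) = (1/125)/356598 = (1/125)*(1/356598) = 1/44574750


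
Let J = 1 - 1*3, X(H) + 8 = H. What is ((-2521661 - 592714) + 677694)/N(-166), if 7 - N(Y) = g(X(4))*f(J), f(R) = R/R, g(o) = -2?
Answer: -812227/3 ≈ -2.7074e+5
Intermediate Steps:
X(H) = -8 + H
J = -2 (J = 1 - 3 = -2)
f(R) = 1
N(Y) = 9 (N(Y) = 7 - (-2) = 7 - 1*(-2) = 7 + 2 = 9)
((-2521661 - 592714) + 677694)/N(-166) = ((-2521661 - 592714) + 677694)/9 = (-3114375 + 677694)*(⅑) = -2436681*⅑ = -812227/3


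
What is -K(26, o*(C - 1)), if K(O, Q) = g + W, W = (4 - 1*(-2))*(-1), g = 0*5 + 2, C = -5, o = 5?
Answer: 4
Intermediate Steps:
g = 2 (g = 0 + 2 = 2)
W = -6 (W = (4 + 2)*(-1) = 6*(-1) = -6)
K(O, Q) = -4 (K(O, Q) = 2 - 6 = -4)
-K(26, o*(C - 1)) = -1*(-4) = 4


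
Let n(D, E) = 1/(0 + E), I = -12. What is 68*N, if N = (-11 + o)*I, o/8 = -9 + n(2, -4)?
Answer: 69360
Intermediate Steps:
n(D, E) = 1/E
o = -74 (o = 8*(-9 + 1/(-4)) = 8*(-9 - 1/4) = 8*(-37/4) = -74)
N = 1020 (N = (-11 - 74)*(-12) = -85*(-12) = 1020)
68*N = 68*1020 = 69360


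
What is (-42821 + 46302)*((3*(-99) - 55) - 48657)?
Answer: -170600329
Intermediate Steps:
(-42821 + 46302)*((3*(-99) - 55) - 48657) = 3481*((-297 - 55) - 48657) = 3481*(-352 - 48657) = 3481*(-49009) = -170600329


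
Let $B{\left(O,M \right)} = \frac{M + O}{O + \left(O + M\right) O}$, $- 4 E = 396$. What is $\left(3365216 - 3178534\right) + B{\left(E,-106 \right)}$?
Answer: $\frac{3770229467}{20196} \approx 1.8668 \cdot 10^{5}$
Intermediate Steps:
$E = -99$ ($E = \left(- \frac{1}{4}\right) 396 = -99$)
$B{\left(O,M \right)} = \frac{M + O}{O + O \left(M + O\right)}$ ($B{\left(O,M \right)} = \frac{M + O}{O + \left(M + O\right) O} = \frac{M + O}{O + O \left(M + O\right)}$)
$\left(3365216 - 3178534\right) + B{\left(E,-106 \right)} = \left(3365216 - 3178534\right) + \frac{-106 - 99}{\left(-99\right) \left(1 - 106 - 99\right)} = 186682 - \frac{1}{99} \frac{1}{-204} \left(-205\right) = 186682 - \left(- \frac{1}{20196}\right) \left(-205\right) = 186682 - \frac{205}{20196} = \frac{3770229467}{20196}$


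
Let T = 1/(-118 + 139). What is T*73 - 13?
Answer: -200/21 ≈ -9.5238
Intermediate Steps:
T = 1/21 ≈ 0.047619
T*73 - 13 = (1/21)*73 - 13 = 73/21 - 13 = -200/21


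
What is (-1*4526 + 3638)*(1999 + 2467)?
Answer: -3965808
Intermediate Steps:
(-1*4526 + 3638)*(1999 + 2467) = (-4526 + 3638)*4466 = -888*4466 = -3965808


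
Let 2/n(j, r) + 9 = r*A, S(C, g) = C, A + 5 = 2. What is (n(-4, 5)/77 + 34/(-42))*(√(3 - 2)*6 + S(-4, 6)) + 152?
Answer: 9925/66 ≈ 150.38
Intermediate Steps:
A = -3 (A = -5 + 2 = -3)
n(j, r) = 2/(-9 - 3*r) (n(j, r) = 2/(-9 + r*(-3)) = 2/(-9 - 3*r))
(n(-4, 5)/77 + 34/(-42))*(√(3 - 2)*6 + S(-4, 6)) + 152 = (-2/(9 + 3*5)/77 + 34/(-42))*(√(3 - 2)*6 - 4) + 152 = (-2/(9 + 15)*(1/77) + 34*(-1/42))*(√1*6 - 4) + 152 = (-2/24*(1/77) - 17/21)*(1*6 - 4) + 152 = (-2*1/24*(1/77) - 17/21)*(6 - 4) + 152 = (-1/12*1/77 - 17/21)*2 + 152 = (-1/924 - 17/21)*2 + 152 = -107/132*2 + 152 = -107/66 + 152 = 9925/66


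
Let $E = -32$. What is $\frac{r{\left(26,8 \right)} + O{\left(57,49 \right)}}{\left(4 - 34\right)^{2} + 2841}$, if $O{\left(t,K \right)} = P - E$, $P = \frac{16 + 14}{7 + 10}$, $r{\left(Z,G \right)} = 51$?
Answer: $\frac{1441}{63597} \approx 0.022658$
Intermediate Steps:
$P = \frac{30}{17} \approx 1.7647$
$O{\left(t,K \right)} = \frac{574}{17}$ ($O{\left(t,K \right)} = \frac{30}{17} - -32 = \frac{30}{17} + 32 = \frac{574}{17}$)
$\frac{r{\left(26,8 \right)} + O{\left(57,49 \right)}}{\left(4 - 34\right)^{2} + 2841} = \frac{51 + \frac{574}{17}}{\left(4 - 34\right)^{2} + 2841} = \frac{1441}{17 \left(\left(-30\right)^{2} + 2841\right)} = \frac{1441}{17 \left(900 + 2841\right)} = \frac{1441}{17 \cdot 3741} = \frac{1441}{17} \cdot \frac{1}{3741} = \frac{1441}{63597}$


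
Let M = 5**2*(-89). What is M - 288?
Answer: -2513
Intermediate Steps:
M = -2225 (M = 25*(-89) = -2225)
M - 288 = -2225 - 288 = -2513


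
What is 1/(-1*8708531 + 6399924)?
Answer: -1/2308607 ≈ -4.3316e-7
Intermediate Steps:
1/(-1*8708531 + 6399924) = 1/(-8708531 + 6399924) = 1/(-2308607) = -1/2308607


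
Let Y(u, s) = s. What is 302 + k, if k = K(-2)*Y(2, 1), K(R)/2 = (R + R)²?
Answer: 334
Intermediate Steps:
K(R) = 8*R² (K(R) = 2*(R + R)² = 2*(2*R)² = 2*(4*R²) = 8*R²)
k = 32 (k = (8*(-2)²)*1 = (8*4)*1 = 32*1 = 32)
302 + k = 302 + 32 = 334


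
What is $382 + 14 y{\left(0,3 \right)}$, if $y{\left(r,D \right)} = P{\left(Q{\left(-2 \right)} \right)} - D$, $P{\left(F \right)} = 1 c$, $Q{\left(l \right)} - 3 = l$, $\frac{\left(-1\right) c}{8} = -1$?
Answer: $452$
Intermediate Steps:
$c = 8$ ($c = \left(-8\right) \left(-1\right) = 8$)
$Q{\left(l \right)} = 3 + l$
$P{\left(F \right)} = 8$ ($P{\left(F \right)} = 1 \cdot 8 = 8$)
$y{\left(r,D \right)} = 8 - D$
$382 + 14 y{\left(0,3 \right)} = 382 + 14 \left(8 - 3\right) = 382 + 14 \cdot 5 = 382 + 70 = 452$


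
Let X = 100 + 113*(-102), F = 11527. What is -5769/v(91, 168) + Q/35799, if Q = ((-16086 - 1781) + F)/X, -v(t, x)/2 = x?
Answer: 393291713141/22906204944 ≈ 17.170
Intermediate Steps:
X = -11426 (X = 100 - 11526 = -11426)
v(t, x) = -2*x
Q = 3170/5713 (Q = ((-16086 - 1781) + 11527)/(-11426) = (-17867 + 11527)*(-1/11426) = -6340*(-1/11426) = 3170/5713 ≈ 0.55487)
-5769/v(91, 168) + Q/35799 = -5769/((-2*168)) + (3170/5713)/35799 = -5769/(-336) + (3170/5713)*(1/35799) = -5769*(-1/336) + 3170/204519687 = 1923/112 + 3170/204519687 = 393291713141/22906204944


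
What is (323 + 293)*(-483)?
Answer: -297528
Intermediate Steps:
(323 + 293)*(-483) = 616*(-483) = -297528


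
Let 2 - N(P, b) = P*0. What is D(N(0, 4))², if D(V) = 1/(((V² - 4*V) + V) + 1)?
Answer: 1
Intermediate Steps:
N(P, b) = 2 (N(P, b) = 2 - P*0 = 2 - 1*0 = 2 + 0 = 2)
D(V) = 1/(1 + V² - 3*V) (D(V) = 1/((V² - 3*V) + 1) = 1/(1 + V² - 3*V))
D(N(0, 4))² = (1/(1 + 2² - 3*2))² = (1/(1 + 4 - 6))² = (1/(-1))² = (-1)² = 1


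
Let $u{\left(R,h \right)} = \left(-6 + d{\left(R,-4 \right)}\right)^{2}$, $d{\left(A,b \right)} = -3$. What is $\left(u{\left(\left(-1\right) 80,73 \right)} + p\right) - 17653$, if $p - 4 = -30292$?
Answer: $-47860$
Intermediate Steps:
$p = -30288$ ($p = 4 - 30292 = -30288$)
$u{\left(R,h \right)} = 81$ ($u{\left(R,h \right)} = \left(-6 - 3\right)^{2} = \left(-9\right)^{2} = 81$)
$\left(u{\left(\left(-1\right) 80,73 \right)} + p\right) - 17653 = \left(81 - 30288\right) - 17653 = -30207 - 17653 = -47860$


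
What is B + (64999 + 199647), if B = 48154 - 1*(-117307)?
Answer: 430107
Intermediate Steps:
B = 165461 (B = 48154 + 117307 = 165461)
B + (64999 + 199647) = 165461 + (64999 + 199647) = 165461 + 264646 = 430107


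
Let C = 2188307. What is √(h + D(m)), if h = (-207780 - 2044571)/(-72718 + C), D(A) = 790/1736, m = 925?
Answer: I*√10487540865968481/131166518 ≈ 0.78075*I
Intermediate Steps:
D(A) = 395/868 (D(A) = 790*(1/1736) = 395/868)
h = -2252351/2115589 (h = (-207780 - 2044571)/(-72718 + 2188307) = -2252351/2115589 ≈ -1.0646)
√(h + D(m)) = √(-2252351/2115589 + 395/868) = √(-159911859/262333036) = I*√10487540865968481/131166518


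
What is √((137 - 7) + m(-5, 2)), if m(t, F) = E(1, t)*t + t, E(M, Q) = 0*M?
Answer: 5*√5 ≈ 11.180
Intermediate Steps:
E(M, Q) = 0
m(t, F) = t (m(t, F) = 0*t + t = 0 + t = t)
√((137 - 7) + m(-5, 2)) = √((137 - 7) - 5) = √(130 - 5) = √125 = 5*√5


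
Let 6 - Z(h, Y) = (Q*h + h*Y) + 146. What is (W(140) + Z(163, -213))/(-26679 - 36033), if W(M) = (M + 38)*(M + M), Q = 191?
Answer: -8881/10452 ≈ -0.84969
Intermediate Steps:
Z(h, Y) = -140 - 191*h - Y*h (Z(h, Y) = 6 - ((191*h + h*Y) + 146) = 6 - ((191*h + Y*h) + 146) = 6 - (146 + 191*h + Y*h) = 6 + (-146 - 191*h - Y*h) = -140 - 191*h - Y*h)
W(M) = 2*M*(38 + M) (W(M) = (38 + M)*(2*M) = 2*M*(38 + M))
(W(140) + Z(163, -213))/(-26679 - 36033) = (2*140*(38 + 140) + (-140 - 191*163 - 1*(-213)*163))/(-26679 - 36033) = (2*140*178 + (-140 - 31133 + 34719))/(-62712) = (49840 + 3446)*(-1/62712) = 53286*(-1/62712) = -8881/10452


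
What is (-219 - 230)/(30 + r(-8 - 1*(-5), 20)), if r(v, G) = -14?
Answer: -449/16 ≈ -28.063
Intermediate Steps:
(-219 - 230)/(30 + r(-8 - 1*(-5), 20)) = (-219 - 230)/(30 - 14) = -449/16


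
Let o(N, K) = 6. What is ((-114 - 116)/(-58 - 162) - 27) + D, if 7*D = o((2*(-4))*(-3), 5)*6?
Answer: -3205/154 ≈ -20.812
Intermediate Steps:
D = 36/7 (D = (6*6)/7 = (⅐)*36 = 36/7 ≈ 5.1429)
((-114 - 116)/(-58 - 162) - 27) + D = ((-114 - 116)/(-58 - 162) - 27) + 36/7 = (-230/(-220) - 27) + 36/7 = (-230*(-1/220) - 27) + 36/7 = (23/22 - 27) + 36/7 = -571/22 + 36/7 = -3205/154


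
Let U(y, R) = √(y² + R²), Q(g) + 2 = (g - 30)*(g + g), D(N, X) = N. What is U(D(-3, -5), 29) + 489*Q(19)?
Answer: -205380 + 5*√34 ≈ -2.0535e+5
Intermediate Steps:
Q(g) = -2 + 2*g*(-30 + g) (Q(g) = -2 + (g - 30)*(g + g) = -2 + (-30 + g)*(2*g) = -2 + 2*g*(-30 + g))
U(y, R) = √(R² + y²)
U(D(-3, -5), 29) + 489*Q(19) = √(29² + (-3)²) + 489*(-2 - 60*19 + 2*19²) = √(841 + 9) + 489*(-2 - 1140 + 2*361) = √850 + 489*(-2 - 1140 + 722) = 5*√34 + 489*(-420) = 5*√34 - 205380 = -205380 + 5*√34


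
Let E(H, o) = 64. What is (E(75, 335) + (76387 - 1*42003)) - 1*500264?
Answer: -465816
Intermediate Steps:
(E(75, 335) + (76387 - 1*42003)) - 1*500264 = (64 + (76387 - 1*42003)) - 1*500264 = (64 + (76387 - 42003)) - 500264 = (64 + 34384) - 500264 = 34448 - 500264 = -465816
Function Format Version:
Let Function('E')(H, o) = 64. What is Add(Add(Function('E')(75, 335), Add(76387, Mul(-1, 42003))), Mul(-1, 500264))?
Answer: -465816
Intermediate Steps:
Add(Add(Function('E')(75, 335), Add(76387, Mul(-1, 42003))), Mul(-1, 500264)) = Add(Add(64, Add(76387, Mul(-1, 42003))), Mul(-1, 500264)) = Add(Add(64, Add(76387, -42003)), -500264) = Add(Add(64, 34384), -500264) = Add(34448, -500264) = -465816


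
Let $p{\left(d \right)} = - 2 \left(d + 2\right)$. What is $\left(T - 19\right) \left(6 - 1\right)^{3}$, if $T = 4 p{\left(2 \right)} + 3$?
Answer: $-6000$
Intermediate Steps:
$p{\left(d \right)} = -4 - 2 d$ ($p{\left(d \right)} = - 2 \left(2 + d\right) = -4 - 2 d$)
$T = -29$ ($T = 4 \left(-4 - 4\right) + 3 = 4 \left(-8\right) + 3 = -32 + 3 = -29$)
$\left(T - 19\right) \left(6 - 1\right)^{3} = \left(-29 - 19\right) \left(6 - 1\right)^{3} = - 48 \left(6 - 1\right)^{3} = - 48 \cdot 5^{3} = \left(-48\right) 125 = -6000$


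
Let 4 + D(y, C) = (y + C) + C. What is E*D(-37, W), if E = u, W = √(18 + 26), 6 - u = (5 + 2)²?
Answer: 1763 - 172*√11 ≈ 1192.5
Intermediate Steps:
u = -43 (u = 6 - (5 + 2)² = 6 - 1*7² = 6 - 1*49 = 6 - 49 = -43)
W = 2*√11 (W = √44 = 2*√11 ≈ 6.6332)
E = -43
D(y, C) = -4 + y + 2*C (D(y, C) = -4 + ((y + C) + C) = -4 + ((C + y) + C) = -4 + (y + 2*C) = -4 + y + 2*C)
E*D(-37, W) = -43*(-4 - 37 + 2*(2*√11)) = -43*(-4 - 37 + 4*√11) = -43*(-41 + 4*√11) = 1763 - 172*√11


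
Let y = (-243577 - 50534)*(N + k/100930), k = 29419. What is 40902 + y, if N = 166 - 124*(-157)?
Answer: -582832416710469/100930 ≈ -5.7746e+9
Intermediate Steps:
N = 19634 (N = 166 + 19468 = 19634)
y = -582836544949329/100930 (y = (-243577 - 50534)*(19634 + 29419/100930) = -294111*(19634 + 29419*(1/100930)) = -294111*(19634 + 29419/100930) = -294111*1981689039/100930 = -582836544949329/100930 ≈ -5.7747e+9)
40902 + y = 40902 - 582836544949329/100930 = -582832416710469/100930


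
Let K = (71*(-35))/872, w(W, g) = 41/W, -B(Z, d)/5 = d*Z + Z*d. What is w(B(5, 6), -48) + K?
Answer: -195313/65400 ≈ -2.9864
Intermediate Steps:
B(Z, d) = -10*Z*d (B(Z, d) = -5*(d*Z + Z*d) = -5*(Z*d + Z*d) = -10*Z*d)
K = -2485/872 (K = -2485*1/872 = -2485/872 ≈ -2.8498)
w(B(5, 6), -48) + K = 41/((-10*5*6)) - 2485/872 = 41/(-300) - 2485/872 = 41*(-1/300) - 2485/872 = -41/300 - 2485/872 = -195313/65400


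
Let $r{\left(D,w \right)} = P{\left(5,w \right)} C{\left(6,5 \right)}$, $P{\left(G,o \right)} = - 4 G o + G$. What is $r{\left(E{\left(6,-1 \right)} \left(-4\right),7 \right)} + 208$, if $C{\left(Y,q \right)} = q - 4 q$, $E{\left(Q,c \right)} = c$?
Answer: $2233$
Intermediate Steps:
$P{\left(G,o \right)} = G - 4 G o$ ($P{\left(G,o \right)} = - 4 G o + G = G - 4 G o$)
$C{\left(Y,q \right)} = - 3 q$
$r{\left(D,w \right)} = -75 + 300 w$ ($r{\left(D,w \right)} = 5 \left(1 - 4 w\right) \left(\left(-3\right) 5\right) = \left(5 - 20 w\right) \left(-15\right) = -75 + 300 w$)
$r{\left(E{\left(6,-1 \right)} \left(-4\right),7 \right)} + 208 = \left(-75 + 300 \cdot 7\right) + 208 = \left(-75 + 2100\right) + 208 = 2025 + 208 = 2233$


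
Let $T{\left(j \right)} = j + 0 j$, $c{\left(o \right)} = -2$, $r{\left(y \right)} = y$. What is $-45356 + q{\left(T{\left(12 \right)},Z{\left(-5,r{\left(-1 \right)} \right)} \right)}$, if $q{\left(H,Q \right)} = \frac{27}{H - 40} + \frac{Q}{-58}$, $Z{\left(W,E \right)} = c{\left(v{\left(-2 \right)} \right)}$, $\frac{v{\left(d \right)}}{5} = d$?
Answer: $- \frac{36829827}{812} \approx -45357.0$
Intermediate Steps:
$v{\left(d \right)} = 5 d$
$Z{\left(W,E \right)} = -2$
$T{\left(j \right)} = j$ ($T{\left(j \right)} = j + 0 = j$)
$q{\left(H,Q \right)} = \frac{27}{-40 + H} - \frac{Q}{58}$ ($q{\left(H,Q \right)} = \frac{27}{-40 + H} + Q \left(- \frac{1}{58}\right) = \frac{27}{-40 + H} - \frac{Q}{58}$)
$-45356 + q{\left(T{\left(12 \right)},Z{\left(-5,r{\left(-1 \right)} \right)} \right)} = -45356 + \frac{1566 + 40 \left(-2\right) - 12 \left(-2\right)}{58 \left(-40 + 12\right)} = -45356 + \frac{1566 - 80 + 24}{58 \left(-28\right)} = -45356 + \frac{1}{58} \left(- \frac{1}{28}\right) 1510 = -45356 - \frac{755}{812} = - \frac{36829827}{812}$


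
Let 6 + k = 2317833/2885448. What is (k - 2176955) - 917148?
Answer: -2975962769333/961816 ≈ -3.0941e+6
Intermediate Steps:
k = -4998285/961816 (k = -6 + 2317833/2885448 = -6 + 2317833*(1/2885448) = -6 + 772611/961816 = -4998285/961816 ≈ -5.1967)
(k - 2176955) - 917148 = (-4998285/961816 - 2176955) - 917148 = -2093835148565/961816 - 917148 = -2975962769333/961816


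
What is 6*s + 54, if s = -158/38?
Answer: 552/19 ≈ 29.053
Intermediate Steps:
s = -79/19 (s = -158*1/38 = -79/19 ≈ -4.1579)
6*s + 54 = 6*(-79/19) + 54 = -474/19 + 54 = 552/19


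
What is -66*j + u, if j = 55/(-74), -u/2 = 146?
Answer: -8989/37 ≈ -242.95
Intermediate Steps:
u = -292 (u = -2*146 = -292)
j = -55/74 (j = 55*(-1/74) = -55/74 ≈ -0.74324)
-66*j + u = -66*(-55/74) - 292 = 1815/37 - 292 = -8989/37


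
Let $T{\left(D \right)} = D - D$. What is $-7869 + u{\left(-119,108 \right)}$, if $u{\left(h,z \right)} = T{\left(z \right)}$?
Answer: $-7869$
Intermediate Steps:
$T{\left(D \right)} = 0$
$u{\left(h,z \right)} = 0$
$-7869 + u{\left(-119,108 \right)} = -7869 + 0 = -7869$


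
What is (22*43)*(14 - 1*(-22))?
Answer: 34056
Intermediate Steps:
(22*43)*(14 - 1*(-22)) = 946*(14 + 22) = 946*36 = 34056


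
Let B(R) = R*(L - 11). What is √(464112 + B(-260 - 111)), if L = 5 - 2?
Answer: 2*√116770 ≈ 683.43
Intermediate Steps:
L = 3
B(R) = -8*R (B(R) = R*(3 - 11) = R*(-8) = -8*R)
√(464112 + B(-260 - 111)) = √(464112 - 8*(-260 - 111)) = √(464112 - 8*(-371)) = √(464112 + 2968) = √467080 = 2*√116770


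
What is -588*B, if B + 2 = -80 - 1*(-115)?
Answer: -19404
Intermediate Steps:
B = 33 (B = -2 + (-80 - 1*(-115)) = -2 + (-80 + 115) = -2 + 35 = 33)
-588*B = -588*33 = -19404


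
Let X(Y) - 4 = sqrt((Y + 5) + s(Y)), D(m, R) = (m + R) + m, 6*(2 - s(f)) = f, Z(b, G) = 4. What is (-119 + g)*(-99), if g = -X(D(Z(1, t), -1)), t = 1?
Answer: 12177 + 33*sqrt(462)/2 ≈ 12532.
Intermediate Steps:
s(f) = 2 - f/6
D(m, R) = R + 2*m (D(m, R) = (R + m) + m = R + 2*m)
X(Y) = 4 + sqrt(7 + 5*Y/6) (X(Y) = 4 + sqrt((Y + 5) + (2 - Y/6)) = 4 + sqrt((5 + Y) + (2 - Y/6)) = 4 + sqrt(7 + 5*Y/6))
g = -4 - sqrt(462)/6 (g = -(4 + sqrt(252 + 30*(-1 + 2*4))/6) = -(4 + sqrt(252 + 30*(-1 + 8))/6) = -(4 + sqrt(252 + 30*7)/6) = -(4 + sqrt(252 + 210)/6) = -(4 + sqrt(462)/6) = -4 - sqrt(462)/6 ≈ -7.5824)
(-119 + g)*(-99) = (-119 + (-4 - sqrt(462)/6))*(-99) = (-123 - sqrt(462)/6)*(-99) = 12177 + 33*sqrt(462)/2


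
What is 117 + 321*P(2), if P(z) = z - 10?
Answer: -2451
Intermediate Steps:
P(z) = -10 + z
117 + 321*P(2) = 117 + 321*(-10 + 2) = 117 + 321*(-8) = 117 - 2568 = -2451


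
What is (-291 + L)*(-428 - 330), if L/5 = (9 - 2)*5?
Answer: 87928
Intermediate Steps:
L = 175 (L = 5*((9 - 2)*5) = 5*(7*5) = 5*35 = 175)
(-291 + L)*(-428 - 330) = (-291 + 175)*(-428 - 330) = -116*(-758) = 87928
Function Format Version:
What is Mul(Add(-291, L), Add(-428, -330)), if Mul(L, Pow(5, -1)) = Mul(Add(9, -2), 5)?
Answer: 87928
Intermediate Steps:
L = 175 (L = Mul(5, Mul(Add(9, -2), 5)) = Mul(5, Mul(7, 5)) = Mul(5, 35) = 175)
Mul(Add(-291, L), Add(-428, -330)) = Mul(Add(-291, 175), Add(-428, -330)) = Mul(-116, -758) = 87928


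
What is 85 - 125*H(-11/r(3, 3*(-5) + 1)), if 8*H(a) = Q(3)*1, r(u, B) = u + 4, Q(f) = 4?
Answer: 45/2 ≈ 22.500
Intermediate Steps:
r(u, B) = 4 + u
H(a) = 1/2 (H(a) = (4*1)/8 = (1/8)*4 = 1/2)
85 - 125*H(-11/r(3, 3*(-5) + 1)) = 85 - 125*1/2 = 85 - 125/2 = 45/2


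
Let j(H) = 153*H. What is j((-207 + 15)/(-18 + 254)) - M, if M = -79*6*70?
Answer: 1950276/59 ≈ 33056.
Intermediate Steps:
M = -33180 (M = -474*70 = -33180)
j((-207 + 15)/(-18 + 254)) - M = 153*((-207 + 15)/(-18 + 254)) - 1*(-33180) = 153*(-192/236) + 33180 = 153*(-192*1/236) + 33180 = 153*(-48/59) + 33180 = -7344/59 + 33180 = 1950276/59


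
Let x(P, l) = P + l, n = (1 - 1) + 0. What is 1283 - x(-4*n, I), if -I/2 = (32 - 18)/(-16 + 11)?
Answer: 6387/5 ≈ 1277.4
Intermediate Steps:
n = 0 (n = 0 + 0 = 0)
I = 28/5 (I = -2*(32 - 18)/(-16 + 11) = -28/(-5) = -28*(-1)/5 = -2*(-14/5) = 28/5 ≈ 5.6000)
1283 - x(-4*n, I) = 1283 - (-4*0 + 28/5) = 1283 - (0 + 28/5) = 1283 - 1*28/5 = 1283 - 28/5 = 6387/5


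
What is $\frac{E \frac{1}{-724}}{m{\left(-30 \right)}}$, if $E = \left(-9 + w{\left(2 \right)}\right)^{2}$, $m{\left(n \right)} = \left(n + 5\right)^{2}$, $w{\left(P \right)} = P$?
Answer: $- \frac{49}{452500} \approx -0.00010829$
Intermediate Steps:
$m{\left(n \right)} = \left(5 + n\right)^{2}$
$E = 49$ ($E = \left(-9 + 2\right)^{2} = \left(-7\right)^{2} = 49$)
$\frac{E \frac{1}{-724}}{m{\left(-30 \right)}} = \frac{49 \frac{1}{-724}}{\left(5 - 30\right)^{2}} = \frac{49 \left(- \frac{1}{724}\right)}{\left(-25\right)^{2}} = - \frac{49}{724 \cdot 625} = \left(- \frac{49}{724}\right) \frac{1}{625} = - \frac{49}{452500}$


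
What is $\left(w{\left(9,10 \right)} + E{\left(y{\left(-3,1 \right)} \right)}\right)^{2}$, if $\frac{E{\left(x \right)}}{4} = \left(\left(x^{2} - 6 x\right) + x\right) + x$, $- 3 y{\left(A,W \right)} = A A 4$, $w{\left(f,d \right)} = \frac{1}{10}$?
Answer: $\frac{58997761}{100} \approx 5.8998 \cdot 10^{5}$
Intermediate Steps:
$w{\left(f,d \right)} = \frac{1}{10}$
$y{\left(A,W \right)} = - \frac{4 A^{2}}{3}$ ($y{\left(A,W \right)} = - \frac{A A 4}{3} = - \frac{A^{2} \cdot 4}{3} = - \frac{4 A^{2}}{3}$)
$E{\left(x \right)} = - 16 x + 4 x^{2}$ ($E{\left(x \right)} = 4 \left(\left(\left(x^{2} - 6 x\right) + x\right) + x\right) = 4 \left(\left(x^{2} - 5 x\right) + x\right) = 4 \left(x^{2} - 4 x\right) = - 16 x + 4 x^{2}$)
$\left(w{\left(9,10 \right)} + E{\left(y{\left(-3,1 \right)} \right)}\right)^{2} = \left(\frac{1}{10} + 4 \left(- \frac{4 \left(-3\right)^{2}}{3}\right) \left(-4 - \frac{4 \left(-3\right)^{2}}{3}\right)\right)^{2} = \left(\frac{1}{10} + 4 \left(\left(- \frac{4}{3}\right) 9\right) \left(-4 - 12\right)\right)^{2} = \left(\frac{1}{10} + 4 \left(-12\right) \left(-4 - 12\right)\right)^{2} = \left(\frac{1}{10} + 4 \left(-12\right) \left(-16\right)\right)^{2} = \left(\frac{1}{10} + 768\right)^{2} = \left(\frac{7681}{10}\right)^{2} = \frac{58997761}{100}$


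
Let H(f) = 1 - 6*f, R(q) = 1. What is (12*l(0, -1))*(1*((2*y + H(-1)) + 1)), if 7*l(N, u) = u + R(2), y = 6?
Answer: 0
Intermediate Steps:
H(f) = 1 - 6*f
l(N, u) = ⅐ + u/7 (l(N, u) = (u + 1)/7 = (1 + u)/7 = ⅐ + u/7)
(12*l(0, -1))*(1*((2*y + H(-1)) + 1)) = (12*(⅐ + (⅐)*(-1)))*(1*((2*6 + (1 - 6*(-1))) + 1)) = (12*(⅐ - ⅐))*(1*((12 + (1 + 6)) + 1)) = (12*0)*(1*((12 + 7) + 1)) = 0*(1*(19 + 1)) = 0*(1*20) = 0*20 = 0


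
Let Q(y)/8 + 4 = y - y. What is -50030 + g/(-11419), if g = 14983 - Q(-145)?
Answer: -571307585/11419 ≈ -50031.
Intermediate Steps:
Q(y) = -32 (Q(y) = -32 + 8*(y - y) = -32 + 8*0 = -32 + 0 = -32)
g = 15015 (g = 14983 - 1*(-32) = 14983 + 32 = 15015)
-50030 + g/(-11419) = -50030 + 15015/(-11419) = -50030 + 15015*(-1/11419) = -50030 - 15015/11419 = -571307585/11419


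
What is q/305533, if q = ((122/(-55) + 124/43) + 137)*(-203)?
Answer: -66092537/722585545 ≈ -0.091467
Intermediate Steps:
q = -66092537/2365 (q = ((122*(-1/55) + 124*(1/43)) + 137)*(-203) = ((-122/55 + 124/43) + 137)*(-203) = (1574/2365 + 137)*(-203) = (325579/2365)*(-203) = -66092537/2365 ≈ -27946.)
q/305533 = -66092537/2365/305533 = -66092537/2365*1/305533 = -66092537/722585545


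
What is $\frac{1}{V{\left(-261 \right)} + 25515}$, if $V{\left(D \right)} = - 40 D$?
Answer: $\frac{1}{35955} \approx 2.7813 \cdot 10^{-5}$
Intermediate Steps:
$\frac{1}{V{\left(-261 \right)} + 25515} = \frac{1}{\left(-40\right) \left(-261\right) + 25515} = \frac{1}{10440 + 25515} = \frac{1}{35955}$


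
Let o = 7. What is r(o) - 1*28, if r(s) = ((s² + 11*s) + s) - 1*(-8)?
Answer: 113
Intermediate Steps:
r(s) = 8 + s² + 12*s (r(s) = (s² + 12*s) + 8 = 8 + s² + 12*s)
r(o) - 1*28 = (8 + 7² + 12*7) - 1*28 = (8 + 49 + 84) - 28 = 141 - 28 = 113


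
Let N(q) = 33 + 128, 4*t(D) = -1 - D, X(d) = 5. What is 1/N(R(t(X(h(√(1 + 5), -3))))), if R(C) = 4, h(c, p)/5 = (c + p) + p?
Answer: 1/161 ≈ 0.0062112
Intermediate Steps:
h(c, p) = 5*c + 10*p (h(c, p) = 5*((c + p) + p) = 5*(c + 2*p) = 5*c + 10*p)
t(D) = -¼ - D/4 (t(D) = (-1 - D)/4 = -¼ - D/4)
N(q) = 161
1/N(R(t(X(h(√(1 + 5), -3))))) = 1/161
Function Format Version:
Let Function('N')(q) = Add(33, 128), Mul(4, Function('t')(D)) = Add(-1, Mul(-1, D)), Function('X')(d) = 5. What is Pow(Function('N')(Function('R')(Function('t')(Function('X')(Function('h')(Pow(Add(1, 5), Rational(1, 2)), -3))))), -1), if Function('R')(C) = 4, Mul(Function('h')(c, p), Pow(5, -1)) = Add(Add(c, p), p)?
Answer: Rational(1, 161) ≈ 0.0062112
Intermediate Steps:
Function('h')(c, p) = Add(Mul(5, c), Mul(10, p)) (Function('h')(c, p) = Mul(5, Add(Add(c, p), p)) = Mul(5, Add(c, Mul(2, p))) = Add(Mul(5, c), Mul(10, p)))
Function('t')(D) = Add(Rational(-1, 4), Mul(Rational(-1, 4), D)) (Function('t')(D) = Mul(Rational(1, 4), Add(-1, Mul(-1, D))) = Add(Rational(-1, 4), Mul(Rational(-1, 4), D)))
Function('N')(q) = 161
Pow(Function('N')(Function('R')(Function('t')(Function('X')(Function('h')(Pow(Add(1, 5), Rational(1, 2)), -3))))), -1) = Pow(161, -1) = Rational(1, 161)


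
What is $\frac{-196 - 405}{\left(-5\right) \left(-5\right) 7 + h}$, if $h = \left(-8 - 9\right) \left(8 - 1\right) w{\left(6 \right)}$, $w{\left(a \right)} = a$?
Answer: $\frac{601}{539} \approx 1.115$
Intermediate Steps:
$h = -714$ ($h = \left(-8 - 9\right) \left(8 - 1\right) 6 = \left(-17\right) 7 \cdot 6 = \left(-119\right) 6 = -714$)
$\frac{-196 - 405}{\left(-5\right) \left(-5\right) 7 + h} = \frac{-196 - 405}{\left(-5\right) \left(-5\right) 7 - 714} = - \frac{601}{25 \cdot 7 - 714} = - \frac{601}{175 - 714} = - \frac{601}{-539} = \left(-601\right) \left(- \frac{1}{539}\right) = \frac{601}{539}$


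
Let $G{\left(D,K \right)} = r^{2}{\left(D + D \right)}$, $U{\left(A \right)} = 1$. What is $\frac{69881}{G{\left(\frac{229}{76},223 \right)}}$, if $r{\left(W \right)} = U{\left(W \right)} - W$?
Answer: $\frac{100908164}{36481} \approx 2766.0$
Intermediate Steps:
$r{\left(W \right)} = 1 - W$
$G{\left(D,K \right)} = \left(1 - 2 D\right)^{2}$ ($G{\left(D,K \right)} = \left(1 - \left(D + D\right)\right)^{2} = \left(1 - 2 D\right)^{2}$)
$\frac{69881}{G{\left(\frac{229}{76},223 \right)}} = \frac{69881}{\left(-1 + 2 \cdot \frac{229}{76}\right)^{2}} = \frac{69881}{\left(-1 + \frac{229}{38}\right)^{2}} = \frac{69881}{\left(\frac{191}{38}\right)^{2}} = \frac{69881}{\frac{36481}{1444}} = 69881 \cdot \frac{1444}{36481} = \frac{100908164}{36481}$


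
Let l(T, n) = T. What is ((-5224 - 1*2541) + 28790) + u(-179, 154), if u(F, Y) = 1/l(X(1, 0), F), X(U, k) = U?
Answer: 21026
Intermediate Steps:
u(F, Y) = 1 (u(F, Y) = 1/1 = 1)
((-5224 - 1*2541) + 28790) + u(-179, 154) = ((-5224 - 1*2541) + 28790) + 1 = ((-5224 - 2541) + 28790) + 1 = (-7765 + 28790) + 1 = 21025 + 1 = 21026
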